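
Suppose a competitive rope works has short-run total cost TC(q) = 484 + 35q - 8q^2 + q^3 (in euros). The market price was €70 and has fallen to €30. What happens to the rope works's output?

Output falls from 7 to 5

MC = 35 - 16q + 3q^2; the shutdown threshold is min AVC = €19 (at q = 4).
At P = €70 ≥ min AVC, set P = MC on the rising branch: q = 7.
At P = €30 ≥ min AVC, set P = MC: q = 5. The firm stays open but cuts output.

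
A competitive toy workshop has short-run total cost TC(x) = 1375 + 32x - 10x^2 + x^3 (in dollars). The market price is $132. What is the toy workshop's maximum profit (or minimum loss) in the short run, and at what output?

Profit = -$375 at x = 10

AVC = 32 - 10x + x^2; min AVC = $7 at x = 5. Since P = $132 ≥ min AVC, the firm produces.
MC = 32 - 20x + 3x^2. Setting P = MC and taking the root on the rising branch gives x* = 10.
TR = 132·10 = 1320. TC = 1375 + 320 = 1695. Profit = 1320 − 1695 = -$375.
That loss of $375 beats the $1375 the firm would lose by shutting down; producing recovers $1000 of fixed cost.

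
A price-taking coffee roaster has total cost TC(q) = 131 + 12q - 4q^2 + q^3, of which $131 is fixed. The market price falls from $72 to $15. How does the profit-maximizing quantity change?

MC = 12 - 8q + 3q^2; the shutdown threshold is min AVC = $8 (at q = 2).
With P = $72 above the shutdown price, P = MC gives q = 6.
At P = $15 ≥ min AVC, set P = MC: q = 3. The firm stays open but cuts output.

Output falls from 6 to 3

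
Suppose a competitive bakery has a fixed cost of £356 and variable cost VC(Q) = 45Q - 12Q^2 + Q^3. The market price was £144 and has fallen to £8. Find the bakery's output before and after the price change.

Output falls from 11 to 0 (the firm shuts down)

AVC = 45 - 12Q + Q^2, minimized at Q = 6 where min AVC = £9. MC = 45 - 24Q + 3Q^2.
At P = £144 ≥ min AVC, set P = MC on the rising branch: Q = 11.
At P = £8 < min AVC = £9, price no longer covers variable cost at any output, so the firm shuts down: Q = 0.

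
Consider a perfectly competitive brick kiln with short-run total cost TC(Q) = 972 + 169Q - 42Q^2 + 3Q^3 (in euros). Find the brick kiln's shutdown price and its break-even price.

Shutdown price = min AVC. AVC = 169 - 42Q + 3Q^2, with vertex at Q = 7 and minimum €22.
ATC = 972/Q + 169 - 42Q + 3Q^2. Setting dATC/dQ = −972/Q^2 − 42 + 6Q = 0 gives Q = 9 (since 6·9^3 − 42·9^2 = 972).
min ATC = 972/9 + 169 − 42·9 + 3·9^2 = €142. That is the break-even price.
For €22 ≤ P < €142 the firm produces at a loss; below €22 it shuts down.

Shutdown price = €22; break-even price = €142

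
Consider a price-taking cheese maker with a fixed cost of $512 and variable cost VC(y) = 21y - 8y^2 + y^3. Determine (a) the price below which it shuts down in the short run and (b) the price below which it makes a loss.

Shutdown price = $5; break-even price = $85

AVC = 21 - 8y + y^2; minimized at y = 4, giving min AVC = $5. That is the shutdown price.
ATC = 512/y + 21 - 8y + y^2. Setting dATC/dy = −512/y^2 − 8 + 2y = 0 gives y = 8 (since 2·8^3 − 8·8^2 = 512).
min ATC = 512/8 + 21 − 8·8 + 8^2 = $85. That is the break-even price.
Between these two prices the firm operates at a loss; above $85 it earns a profit.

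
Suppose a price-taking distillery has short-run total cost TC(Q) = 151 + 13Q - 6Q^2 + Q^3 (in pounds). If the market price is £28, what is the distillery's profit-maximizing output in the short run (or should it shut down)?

Produce at Q = 5

From TC, MC = TC'(Q) = 13 - 12Q + 3Q^2 and AVC = VC/Q = 13 - 6Q + Q^2.
AVC hits its minimum where MC = AVC, at Q = 3, giving min AVC = 13 - 6·3 + 3^2 = £4.
P = £28 exceeds min AVC = £4, so the firm stays open.
P = MC gives -15 - 12Q + 3Q^2 = 0, with roots -1 and 5. Take the larger (rising MC): Q* = 5.
Check: AVC at Q = 5 is £8 ≤ P, so revenue covers variable cost.
Profit = P·Q − TC = 28·5 − 191 = -£51, a loss, but smaller than the £151 fixed cost the firm would lose by shutting down.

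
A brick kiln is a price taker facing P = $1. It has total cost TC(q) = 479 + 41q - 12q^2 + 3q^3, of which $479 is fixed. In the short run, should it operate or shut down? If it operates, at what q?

Strip out fixed cost: VC = 41q - 12q^2 + 3q^3. Then AVC = 41 - 12q + 3q^2 and MC = 41 - 24q + 9q^2.
AVC is minimized where dAVC/dq = -12 + 6q = 0, at q = 2; min AVC = 41 - 12·2 + 3·2^2 = $29.
Since P = $1 < min AVC = $29, price fails to cover variable cost at any output.
The firm minimizes its loss by shutting down and losing only its fixed cost of $479.

Shut down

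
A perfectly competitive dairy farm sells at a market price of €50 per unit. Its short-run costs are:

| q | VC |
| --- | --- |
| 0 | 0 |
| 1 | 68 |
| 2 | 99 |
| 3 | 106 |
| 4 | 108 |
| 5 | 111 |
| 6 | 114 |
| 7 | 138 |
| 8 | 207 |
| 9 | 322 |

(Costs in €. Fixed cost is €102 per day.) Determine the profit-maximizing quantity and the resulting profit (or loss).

Tabulate TR − TC: q=0: -102; q=1: -120; q=2: -101; q=3: -58; q=4: -10; q=5: 37; q=6: 84; q=7: 110; q=8: 91; q=9: 26.
Profit is maximized at q = 7. AVC there is 138/7 = €19.71 ≤ P, so producing beats shutting down (which would give -€102).

q = 7; profit = €110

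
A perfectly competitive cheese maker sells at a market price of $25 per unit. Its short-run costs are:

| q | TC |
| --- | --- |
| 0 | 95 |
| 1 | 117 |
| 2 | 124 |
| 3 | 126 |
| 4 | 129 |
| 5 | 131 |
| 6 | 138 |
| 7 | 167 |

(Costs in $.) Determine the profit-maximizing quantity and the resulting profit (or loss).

Profit at each row (π = 25q − TC): q=0: -95; q=1: -92; q=2: -74; q=3: -51; q=4: -29; q=5: -6; q=6: 12; q=7: 8.
Profit is maximized at q = 6. AVC there is 43/6 = $7.17 ≤ P, so producing beats shutting down (which would give -$95).

q = 6; profit = $12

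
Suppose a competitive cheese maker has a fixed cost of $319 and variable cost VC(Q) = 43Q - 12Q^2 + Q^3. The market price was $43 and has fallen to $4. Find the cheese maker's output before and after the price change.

Output falls from 8 to 0 (the firm shuts down)

MC = 43 - 24Q + 3Q^2; the shutdown threshold is min AVC = $7 (at Q = 6).
With P = $43 above the shutdown price, P = MC gives Q = 8.
At P = $4 < min AVC = $7, price no longer covers variable cost at any output, so the firm shuts down: Q = 0.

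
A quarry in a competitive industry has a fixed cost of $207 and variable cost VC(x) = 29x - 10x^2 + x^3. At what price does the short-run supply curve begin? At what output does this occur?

Short-run supply begins at min AVC. From VC = 29x - 10x^2 + x^3, AVC = 29 - 10x + x^2.
At the minimum of AVC, MC = AVC. MC = 29 - 20x + 3x^2; setting MC = AVC gives 2x^2 - 10x = 0, so x = 5. min AVC = 4.
For P < $4 the firm produces nothing.

$4 per unit, at x = 5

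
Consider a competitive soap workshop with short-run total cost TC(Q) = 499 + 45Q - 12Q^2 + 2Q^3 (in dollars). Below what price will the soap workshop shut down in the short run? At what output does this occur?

The firm shuts down when price falls below the minimum of average variable cost. AVC = VC/Q = 45 - 12Q + 2Q^2.
At the minimum of AVC, MC = AVC. MC = 45 - 24Q + 6Q^2; setting MC = AVC gives 4Q^2 - 12Q = 0, so Q = 3. min AVC = 27.
So the shutdown price is $27.

$27 per unit, at Q = 3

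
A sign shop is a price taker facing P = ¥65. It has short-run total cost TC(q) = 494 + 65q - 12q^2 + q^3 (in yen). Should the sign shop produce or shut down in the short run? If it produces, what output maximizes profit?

Produce at q = 8

Variable cost is VC = 65q - 12q^2 + q^3, so AVC = VC/q = 65 - 12q + q^2 and MC = dTC/dq = 65 - 24q + 3q^2.
The AVC parabola has its vertex at q = 12/2 = 6, where AVC = 65 - 12·6 + 6^2 = ¥29.
Since P = ¥65 ≥ min AVC = ¥29, price covers variable cost and the firm should produce.
Solving P = MC: -24q + 3q^2 = 0 ⇒ q = 0 or 8. On the upward-sloping branch, q* = 8.
Check: AVC at q = 8 is ¥33 ≤ P, so revenue covers variable cost.
Profit = P·q − TC = 65·8 − 758 = -¥238, a loss, but smaller than the ¥494 fixed cost the firm would lose by shutting down.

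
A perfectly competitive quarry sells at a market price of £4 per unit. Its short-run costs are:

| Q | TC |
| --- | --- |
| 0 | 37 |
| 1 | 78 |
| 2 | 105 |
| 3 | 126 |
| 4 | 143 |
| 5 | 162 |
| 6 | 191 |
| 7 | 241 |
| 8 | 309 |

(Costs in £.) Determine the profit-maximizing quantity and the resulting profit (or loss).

Tabulate TR − TC: Q=0: -37; Q=1: -74; Q=2: -97; Q=3: -114; Q=4: -127; Q=5: -142; Q=6: -167; Q=7: -213; Q=8: -277.
Profit is highest at Q = 0. Equivalently, the lowest AVC in the table is 125/5 ≈ £25 at Q = 5, and P = £4 falls below it — price never covers variable cost, so the firm shuts down and loses only its fixed cost.

Q = 0 (shut down); profit = -£37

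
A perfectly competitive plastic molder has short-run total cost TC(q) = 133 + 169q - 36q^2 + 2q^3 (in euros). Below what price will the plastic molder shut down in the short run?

The shutdown price is the minimum of AVC. VC = 169q - 36q^2 + 2q^3, so AVC = 169 - 36q + 2q^2.
dAVC/dq = -36 + 4q = 0 gives q = 9. min AVC = 169 - 36·9 + 2·9^2 = 7.
The firm shuts down for any P below €7.

€7 per unit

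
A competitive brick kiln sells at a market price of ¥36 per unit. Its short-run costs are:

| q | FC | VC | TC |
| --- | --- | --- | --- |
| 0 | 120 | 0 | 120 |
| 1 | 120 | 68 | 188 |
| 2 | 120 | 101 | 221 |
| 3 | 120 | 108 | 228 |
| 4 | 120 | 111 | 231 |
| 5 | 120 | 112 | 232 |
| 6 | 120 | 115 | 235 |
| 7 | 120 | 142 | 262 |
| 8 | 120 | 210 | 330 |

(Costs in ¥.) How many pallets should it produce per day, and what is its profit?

q = 7; profit = -¥10

Profit at each row (π = 36q − TC): q=0: -120; q=1: -152; q=2: -149; q=3: -120; q=4: -87; q=5: -52; q=6: -19; q=7: -10; q=8: -42.
Profit is maximized at q = 7. AVC there is 142/7 = ¥20.29 ≤ P, so producing beats shutting down (which would give -¥120).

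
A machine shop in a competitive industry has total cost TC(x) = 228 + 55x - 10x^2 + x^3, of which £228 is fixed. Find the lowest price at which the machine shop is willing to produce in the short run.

Short-run supply begins at min AVC. From VC = 55x - 10x^2 + x^3, AVC = 55 - 10x + x^2.
At the minimum of AVC, MC = AVC. MC = 55 - 20x + 3x^2; setting MC = AVC gives 2x^2 - 10x = 0, so x = 5. min AVC = 30.
So the shutdown price is £30.

£30 per unit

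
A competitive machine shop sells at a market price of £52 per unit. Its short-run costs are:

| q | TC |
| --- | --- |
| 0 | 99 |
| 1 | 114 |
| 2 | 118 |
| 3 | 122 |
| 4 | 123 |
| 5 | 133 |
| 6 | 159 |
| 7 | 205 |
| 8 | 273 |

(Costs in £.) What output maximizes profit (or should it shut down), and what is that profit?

Tabulate TR − TC: q=0: -99; q=1: -62; q=2: -14; q=3: 34; q=4: 85; q=5: 127; q=6: 153; q=7: 159; q=8: 143.
Profit is maximized at q = 7. AVC there is 106/7 = £15.14 ≤ P, so producing beats shutting down (which would give -£99).

q = 7; profit = £159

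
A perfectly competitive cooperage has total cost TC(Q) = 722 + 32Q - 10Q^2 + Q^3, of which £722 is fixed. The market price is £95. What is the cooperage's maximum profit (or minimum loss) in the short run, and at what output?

Profit = -£74 at Q = 9

AVC = 32 - 10Q + Q^2 has its minimum £7 at Q = 5; price £95 clears that bar, so the firm operates.
MC = 32 - 20Q + 3Q^2. Setting P = MC and taking the root on the rising branch gives Q* = 9.
TR = 95·9 = 855. TC = 722 + 207 = 929. Profit = 855 − 929 = -£74.
That loss of £74 beats the £722 the firm would lose by shutting down; producing recovers £648 of fixed cost.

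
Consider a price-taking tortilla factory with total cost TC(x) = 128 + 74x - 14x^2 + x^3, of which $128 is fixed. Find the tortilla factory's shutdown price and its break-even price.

AVC = 74 - 14x + x^2; minimized at x = 7, giving min AVC = $25. That is the shutdown price.
ATC = 128/x + 74 - 14x + x^2. Setting dATC/dx = −128/x^2 − 14 + 2x = 0 gives x = 8 (since 2·8^3 − 14·8^2 = 128).
min ATC = 128/8 + 74 − 14·8 + 8^2 = $42. That is the break-even price.
For $25 ≤ P < $42 the firm produces at a loss; below $25 it shuts down.

Shutdown price = $25; break-even price = $42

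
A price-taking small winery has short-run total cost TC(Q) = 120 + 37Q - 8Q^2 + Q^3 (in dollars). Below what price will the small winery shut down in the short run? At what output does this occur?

$21 per unit, at Q = 4

Short-run supply begins at min AVC. From VC = 37Q - 8Q^2 + Q^3, AVC = 37 - 8Q + Q^2.
dAVC/dQ = -8 + 2Q = 0 gives Q = 4. min AVC = 37 - 8·4 + 4^2 = 21.
For P < $21 the firm produces nothing.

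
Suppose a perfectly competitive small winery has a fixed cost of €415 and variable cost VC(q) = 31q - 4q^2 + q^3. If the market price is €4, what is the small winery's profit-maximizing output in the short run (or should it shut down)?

Strip out fixed cost: VC = 31q - 4q^2 + q^3. Then AVC = 31 - 4q + q^2 and MC = 31 - 8q + 3q^2.
AVC is minimized where dAVC/dq = -4 + 2q = 0, at q = 2; min AVC = 31 - 4·2 + 2^2 = €27.
P = €4 lies below min AVC = €27; no output level covers variable cost.
Shutting down limits the loss to fixed cost, €415.

Shut down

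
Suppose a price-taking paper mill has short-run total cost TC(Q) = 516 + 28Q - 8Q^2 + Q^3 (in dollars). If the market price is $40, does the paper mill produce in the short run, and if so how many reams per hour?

Produce at Q = 6

Strip out fixed cost: VC = 28Q - 8Q^2 + Q^3. Then AVC = 28 - 8Q + Q^2 and MC = 28 - 16Q + 3Q^2.
The AVC parabola has its vertex at Q = 8/2 = 4, where AVC = 28 - 8·4 + 4^2 = $12.
Since P = $40 ≥ min AVC = $12, price covers variable cost and the firm should produce.
P = MC gives -12 - 16Q + 3Q^2 = 0, with roots -2/3 and 6. Take the larger (rising MC): Q* = 6.
Check: AVC at Q = 6 is $16 ≤ P, so revenue covers variable cost.
Profit = P·Q − TC = 40·6 − 612 = -$372, a loss, but smaller than the $516 fixed cost the firm would lose by shutting down.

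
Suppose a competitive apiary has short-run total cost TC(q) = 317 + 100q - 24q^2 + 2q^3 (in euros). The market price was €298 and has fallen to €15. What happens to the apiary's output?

Output falls from 11 to 0 (the firm shuts down)

MC = 100 - 48q + 6q^2; the shutdown threshold is min AVC = €28 (at q = 6).
At P = €298 ≥ min AVC, set P = MC on the rising branch: q = 11.
At P = €15 < min AVC = €28, price no longer covers variable cost at any output, so the firm shuts down: q = 0.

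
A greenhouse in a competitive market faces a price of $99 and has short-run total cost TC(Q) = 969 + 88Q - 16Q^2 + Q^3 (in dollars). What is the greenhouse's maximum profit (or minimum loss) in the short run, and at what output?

AVC = 88 - 16Q + Q^2; min AVC = $24 at Q = 8. Since P = $99 ≥ min AVC, the firm produces.
MC = 88 - 32Q + 3Q^2. Setting P = MC and taking the root on the rising branch gives Q* = 11.
TR = 99·11 = 1089. TC = 969 + 363 = 1332. Profit = 1089 − 1332 = -$243.
That loss of $243 beats the $969 the firm would lose by shutting down; producing recovers $726 of fixed cost.

Profit = -$243 at Q = 11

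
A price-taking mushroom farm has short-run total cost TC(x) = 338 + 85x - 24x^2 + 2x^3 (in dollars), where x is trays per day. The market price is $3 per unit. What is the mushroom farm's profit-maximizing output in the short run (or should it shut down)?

Shut down

Strip out fixed cost: VC = 85x - 24x^2 + 2x^3. Then AVC = 85 - 24x + 2x^2 and MC = 85 - 48x + 6x^2.
AVC hits its minimum where MC = AVC, at x = 6, giving min AVC = 85 - 24·6 + 2·6^2 = $13.
Since P = $3 < min AVC = $13, price fails to cover variable cost at any output.
Best response: produce nothing and absorb the $338 fixed cost.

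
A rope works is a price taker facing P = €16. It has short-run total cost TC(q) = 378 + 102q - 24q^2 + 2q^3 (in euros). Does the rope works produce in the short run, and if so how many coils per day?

Shut down

Variable cost is VC = 102q - 24q^2 + 2q^3, so AVC = VC/q = 102 - 24q + 2q^2 and MC = dTC/dq = 102 - 48q + 6q^2.
AVC is minimized where dAVC/dq = -24 + 4q = 0, at q = 6; min AVC = 102 - 24·6 + 2·6^2 = €30.
Since P = €16 < min AVC = €30, price fails to cover variable cost at any output.
Best response: produce nothing and absorb the €378 fixed cost.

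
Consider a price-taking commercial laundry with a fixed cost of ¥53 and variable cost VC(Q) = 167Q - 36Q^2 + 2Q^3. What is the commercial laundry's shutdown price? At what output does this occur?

The shutdown price is the minimum of AVC. VC = 167Q - 36Q^2 + 2Q^3, so AVC = 167 - 36Q + 2Q^2.
At the minimum of AVC, MC = AVC. MC = 167 - 72Q + 6Q^2; setting MC = AVC gives 4Q^2 - 36Q = 0, so Q = 9. min AVC = 5.
So the shutdown price is ¥5.

¥5 per unit, at Q = 9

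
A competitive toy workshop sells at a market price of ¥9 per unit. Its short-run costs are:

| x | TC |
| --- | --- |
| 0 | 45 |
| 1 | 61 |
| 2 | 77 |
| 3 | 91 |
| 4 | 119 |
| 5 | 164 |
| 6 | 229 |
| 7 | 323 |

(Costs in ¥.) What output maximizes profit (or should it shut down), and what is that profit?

Profit at each row (π = 9x − TC): x=0: -45; x=1: -52; x=2: -59; x=3: -64; x=4: -83; x=5: -119; x=6: -175; x=7: -260.
Profit is highest at x = 0. Equivalently, the lowest AVC in the table is 46/3 ≈ ¥15.33 at x = 3, and P = ¥9 falls below it — price never covers variable cost, so the firm shuts down and loses only its fixed cost.

x = 0 (shut down); profit = -¥45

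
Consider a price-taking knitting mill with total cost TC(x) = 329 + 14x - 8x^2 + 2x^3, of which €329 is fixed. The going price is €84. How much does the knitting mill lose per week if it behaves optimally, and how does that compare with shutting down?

AVC = 14 - 8x + 2x^2; min AVC = €6 at x = 2. Since P = €84 ≥ min AVC, the firm produces.
With MC = 14 - 16x + 6x^2, P = MC on the upward-sloping part at x* = 5.
TR = 84·5 = 420. TC = 329 + 120 = 449. Profit = 420 − 449 = -€29.
By producing, the firm covers all variable cost plus €300 of fixed cost; shutting down would lose the full €329.

Profit = -€29 at x = 5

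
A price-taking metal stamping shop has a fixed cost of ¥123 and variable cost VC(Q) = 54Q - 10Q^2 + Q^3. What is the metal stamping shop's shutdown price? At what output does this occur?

¥29 per unit, at Q = 5

The shutdown price is the minimum of AVC. VC = 54Q - 10Q^2 + Q^3, so AVC = 54 - 10Q + Q^2.
dAVC/dQ = -10 + 2Q = 0 gives Q = 5. min AVC = 54 - 10·5 + 5^2 = 29.
The firm shuts down for any P below ¥29.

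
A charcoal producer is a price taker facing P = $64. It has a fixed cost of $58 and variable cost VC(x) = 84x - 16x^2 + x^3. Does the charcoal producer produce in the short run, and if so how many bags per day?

Variable cost is VC = 84x - 16x^2 + x^3, so AVC = VC/x = 84 - 16x + x^2 and MC = dTC/dx = 84 - 32x + 3x^2.
AVC hits its minimum where MC = AVC, at x = 8, giving min AVC = 84 - 16·8 + 8^2 = $20.
Because $64 ≥ $20, revenue can cover variable cost; the firm operates.
P = MC gives 20 - 32x + 3x^2 = 0, with roots 2/3 and 10. Take the larger (rising MC): x* = 10.
Check: AVC at x = 10 is $24 ≤ P, so revenue covers variable cost.
Profit = P·x − TC = 64·10 − 298 = $342.

Produce at x = 10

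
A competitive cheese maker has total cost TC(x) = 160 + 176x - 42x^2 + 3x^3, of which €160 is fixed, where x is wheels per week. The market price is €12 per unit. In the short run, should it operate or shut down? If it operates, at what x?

Shut down

From TC, MC = TC'(x) = 176 - 84x + 9x^2 and AVC = VC/x = 176 - 42x + 3x^2.
The AVC parabola has its vertex at x = 42/6 = 7, where AVC = 176 - 42·7 + 3·7^2 = €29.
Since P = €12 < min AVC = €29, price fails to cover variable cost at any output.
Best response: produce nothing and absorb the €160 fixed cost.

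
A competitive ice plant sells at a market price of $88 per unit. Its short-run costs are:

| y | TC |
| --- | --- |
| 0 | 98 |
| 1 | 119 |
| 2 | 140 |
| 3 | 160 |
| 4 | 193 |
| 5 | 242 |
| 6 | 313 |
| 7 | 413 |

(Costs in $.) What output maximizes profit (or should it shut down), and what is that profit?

y = 6; profit = $215

Profit at each row (π = 88y − TC): y=0: -98; y=1: -31; y=2: 36; y=3: 104; y=4: 159; y=5: 198; y=6: 215; y=7: 203.
Profit is maximized at y = 6. AVC there is 215/6 = $35.83 ≤ P, so producing beats shutting down (which would give -$98).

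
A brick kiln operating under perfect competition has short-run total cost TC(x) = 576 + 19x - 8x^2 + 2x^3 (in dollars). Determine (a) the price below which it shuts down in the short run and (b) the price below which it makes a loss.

Shutdown price = min AVC. AVC = 19 - 8x + 2x^2, with vertex at x = 2 and minimum $11.
ATC = 576/x + 19 - 8x + 2x^2. Setting dATC/dx = −576/x^2 − 8 + 4x = 0 gives x = 6 (since 4·6^3 − 8·6^2 = 576).
min ATC = 576/6 + 19 − 8·6 + 2·6^2 = $139. That is the break-even price.
For $11 ≤ P < $139 the firm produces at a loss; below $11 it shuts down.

Shutdown price = $11; break-even price = $139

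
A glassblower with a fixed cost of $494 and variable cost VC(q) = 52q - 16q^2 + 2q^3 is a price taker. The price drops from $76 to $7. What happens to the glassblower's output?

Output falls from 6 to 0 (the firm shuts down)

AVC = 52 - 16q + 2q^2, minimized at q = 4 where min AVC = $20. MC = 52 - 32q + 6q^2.
With P = $76 above the shutdown price, P = MC gives q = 6.
At P = $7 < min AVC = $20, price no longer covers variable cost at any output, so the firm shuts down: q = 0.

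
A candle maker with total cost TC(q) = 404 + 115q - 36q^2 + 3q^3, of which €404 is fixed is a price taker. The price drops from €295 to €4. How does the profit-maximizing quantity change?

Output falls from 10 to 0 (the firm shuts down)

AVC = 115 - 36q + 3q^2, minimized at q = 6 where min AVC = €7. MC = 115 - 72q + 9q^2.
With P = €295 above the shutdown price, P = MC gives q = 10.
At P = €4 < min AVC = €7, price no longer covers variable cost at any output, so the firm shuts down: q = 0.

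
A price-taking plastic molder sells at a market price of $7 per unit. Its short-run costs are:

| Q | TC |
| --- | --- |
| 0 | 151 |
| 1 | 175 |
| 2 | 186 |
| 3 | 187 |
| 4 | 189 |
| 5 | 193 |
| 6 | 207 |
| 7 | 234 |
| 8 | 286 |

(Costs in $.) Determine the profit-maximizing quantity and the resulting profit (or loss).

Q = 0 (shut down); profit = -$151

Compute π = P·Q − TC at each output: Q=0: -151; Q=1: -168; Q=2: -172; Q=3: -166; Q=4: -161; Q=5: -158; Q=6: -165; Q=7: -185; Q=8: -230.
Profit is highest at Q = 0. Equivalently, the lowest AVC in the table is 42/5 ≈ $8.40 at Q = 5, and P = $7 falls below it — price never covers variable cost, so the firm shuts down and loses only its fixed cost.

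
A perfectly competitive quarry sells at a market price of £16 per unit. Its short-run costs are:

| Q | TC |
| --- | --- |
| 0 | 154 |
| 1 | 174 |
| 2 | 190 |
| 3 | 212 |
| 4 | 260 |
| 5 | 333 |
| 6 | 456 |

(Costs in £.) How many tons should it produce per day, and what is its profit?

Q = 0 (shut down); profit = -£154

Profit at each row (π = 16Q − TC): Q=0: -154; Q=1: -158; Q=2: -158; Q=3: -164; Q=4: -196; Q=5: -253; Q=6: -360.
Profit is highest at Q = 0. Equivalently, the lowest AVC in the table is 36/2 ≈ £18 at Q = 2, and P = £16 falls below it — price never covers variable cost, so the firm shuts down and loses only its fixed cost.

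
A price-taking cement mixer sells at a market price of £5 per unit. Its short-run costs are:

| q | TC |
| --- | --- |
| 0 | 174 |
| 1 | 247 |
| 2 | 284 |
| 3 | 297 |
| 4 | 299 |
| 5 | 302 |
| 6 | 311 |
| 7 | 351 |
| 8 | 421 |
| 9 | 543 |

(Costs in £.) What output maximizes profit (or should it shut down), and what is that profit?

q = 0 (shut down); profit = -£174

Profit at each row (π = 5q − TC): q=0: -174; q=1: -242; q=2: -274; q=3: -282; q=4: -279; q=5: -277; q=6: -281; q=7: -316; q=8: -381; q=9: -498.
Profit is highest at q = 0. Equivalently, the lowest AVC in the table is 137/6 ≈ £22.83 at q = 6, and P = £5 falls below it — price never covers variable cost, so the firm shuts down and loses only its fixed cost.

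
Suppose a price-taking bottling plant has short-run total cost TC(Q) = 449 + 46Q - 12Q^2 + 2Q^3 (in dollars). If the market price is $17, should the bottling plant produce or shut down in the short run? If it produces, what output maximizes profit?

Shut down

Strip out fixed cost: VC = 46Q - 12Q^2 + 2Q^3. Then AVC = 46 - 12Q + 2Q^2 and MC = 46 - 24Q + 6Q^2.
AVC is minimized where dAVC/dQ = -12 + 4Q = 0, at Q = 3; min AVC = 46 - 12·3 + 2·3^2 = $28.
Since P = $17 < min AVC = $28, price fails to cover variable cost at any output.
Best response: produce nothing and absorb the $449 fixed cost.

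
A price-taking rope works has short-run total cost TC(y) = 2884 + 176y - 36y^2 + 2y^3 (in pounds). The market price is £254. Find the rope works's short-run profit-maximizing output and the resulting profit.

Profit = -£180 at y = 13

AVC = 176 - 36y + 2y^2 has its minimum £14 at y = 9; price £254 clears that bar, so the firm operates.
MC = 176 - 72y + 6y^2. Setting P = MC and taking the root on the rising branch gives y* = 13.
TR = 254·13 = 3302. TC = 2884 + 598 = 3482. Profit = 3302 − 3482 = -£180.
That loss of £180 beats the £2884 the firm would lose by shutting down; producing recovers £2704 of fixed cost.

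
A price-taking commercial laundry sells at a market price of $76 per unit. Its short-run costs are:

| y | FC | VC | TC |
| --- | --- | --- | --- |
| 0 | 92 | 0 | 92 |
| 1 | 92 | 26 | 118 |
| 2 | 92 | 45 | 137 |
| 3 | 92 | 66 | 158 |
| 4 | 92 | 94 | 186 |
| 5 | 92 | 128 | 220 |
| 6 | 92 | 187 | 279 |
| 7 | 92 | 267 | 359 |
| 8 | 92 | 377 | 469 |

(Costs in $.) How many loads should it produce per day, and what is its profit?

Profit at each row (π = 76y − TC): y=0: -92; y=1: -42; y=2: 15; y=3: 70; y=4: 118; y=5: 160; y=6: 177; y=7: 173; y=8: 139.
Profit is maximized at y = 6. AVC there is 187/6 = $31.17 ≤ P, so producing beats shutting down (which would give -$92).

y = 6; profit = $177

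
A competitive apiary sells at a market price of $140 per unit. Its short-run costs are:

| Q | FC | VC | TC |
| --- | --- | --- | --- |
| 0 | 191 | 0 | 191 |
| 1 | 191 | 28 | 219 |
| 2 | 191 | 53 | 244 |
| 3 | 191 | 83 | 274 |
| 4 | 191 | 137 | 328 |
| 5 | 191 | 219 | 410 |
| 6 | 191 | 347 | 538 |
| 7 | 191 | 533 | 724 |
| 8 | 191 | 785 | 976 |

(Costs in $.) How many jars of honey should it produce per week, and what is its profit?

Tabulate TR − TC: Q=0: -191; Q=1: -79; Q=2: 36; Q=3: 146; Q=4: 232; Q=5: 290; Q=6: 302; Q=7: 256; Q=8: 144.
Profit is maximized at Q = 6. AVC there is 347/6 = $57.83 ≤ P, so producing beats shutting down (which would give -$191).

Q = 6; profit = $302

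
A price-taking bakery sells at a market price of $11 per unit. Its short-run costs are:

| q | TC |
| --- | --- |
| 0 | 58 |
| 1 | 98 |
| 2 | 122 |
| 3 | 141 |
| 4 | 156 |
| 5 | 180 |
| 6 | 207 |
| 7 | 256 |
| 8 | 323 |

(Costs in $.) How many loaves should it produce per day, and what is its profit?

Compute π = P·q − TC at each output: q=0: -58; q=1: -87; q=2: -100; q=3: -108; q=4: -112; q=5: -125; q=6: -141; q=7: -179; q=8: -235.
Profit is highest at q = 0. Equivalently, the lowest AVC in the table is 122/5 ≈ $24.40 at q = 5, and P = $11 falls below it — price never covers variable cost, so the firm shuts down and loses only its fixed cost.

q = 0 (shut down); profit = -$58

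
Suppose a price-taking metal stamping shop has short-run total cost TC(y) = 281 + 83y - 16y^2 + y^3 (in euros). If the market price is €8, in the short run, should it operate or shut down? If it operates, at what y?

Strip out fixed cost: VC = 83y - 16y^2 + y^3. Then AVC = 83 - 16y + y^2 and MC = 83 - 32y + 3y^2.
The AVC parabola has its vertex at y = 16/2 = 8, where AVC = 83 - 16·8 + 8^2 = €19.
Since P = €8 < min AVC = €19, price fails to cover variable cost at any output.
Shutting down limits the loss to fixed cost, €281.

Shut down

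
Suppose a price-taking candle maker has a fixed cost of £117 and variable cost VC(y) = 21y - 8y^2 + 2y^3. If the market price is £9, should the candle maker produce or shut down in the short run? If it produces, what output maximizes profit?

Variable cost is VC = 21y - 8y^2 + 2y^3, so AVC = VC/y = 21 - 8y + 2y^2 and MC = dTC/dy = 21 - 16y + 6y^2.
AVC hits its minimum where MC = AVC, at y = 2, giving min AVC = 21 - 8·2 + 2·2^2 = £13.
P = £9 lies below min AVC = £13; no output level covers variable cost.
Best response: produce nothing and absorb the £117 fixed cost.

Shut down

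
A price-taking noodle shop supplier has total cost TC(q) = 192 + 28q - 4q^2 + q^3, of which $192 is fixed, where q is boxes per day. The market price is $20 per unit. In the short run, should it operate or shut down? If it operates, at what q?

Shut down

From TC, MC = TC'(q) = 28 - 8q + 3q^2 and AVC = VC/q = 28 - 4q + q^2.
The AVC parabola has its vertex at q = 4/2 = 2, where AVC = 28 - 4·2 + 2^2 = $24.
Since P = $20 < min AVC = $24, price fails to cover variable cost at any output.
Shutting down limits the loss to fixed cost, $192.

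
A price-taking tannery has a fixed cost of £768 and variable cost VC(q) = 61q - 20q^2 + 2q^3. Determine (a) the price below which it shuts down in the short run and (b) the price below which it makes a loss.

AVC = 61 - 20q + 2q^2; minimized at q = 5, giving min AVC = £11. That is the shutdown price.
ATC = 768/q + 61 - 20q + 2q^2. Setting dATC/dq = −768/q^2 − 20 + 4q = 0 gives q = 8 (since 4·8^3 − 20·8^2 = 768).
min ATC = 768/8 + 61 − 20·8 + 2·8^2 = £125. That is the break-even price.
For £11 ≤ P < £125 the firm produces at a loss; below £11 it shuts down.

Shutdown price = £11; break-even price = £125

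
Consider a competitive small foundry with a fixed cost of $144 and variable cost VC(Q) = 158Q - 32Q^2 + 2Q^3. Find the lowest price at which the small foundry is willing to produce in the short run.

$30 per unit

Short-run supply begins at min AVC. From VC = 158Q - 32Q^2 + 2Q^3, AVC = 158 - 32Q + 2Q^2.
dAVC/dQ = -32 + 4Q = 0 gives Q = 8. min AVC = 158 - 32·8 + 2·8^2 = 30.
So the shutdown price is $30.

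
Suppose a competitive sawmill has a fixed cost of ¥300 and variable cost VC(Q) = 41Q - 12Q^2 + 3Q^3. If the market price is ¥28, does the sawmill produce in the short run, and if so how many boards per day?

Shut down

Strip out fixed cost: VC = 41Q - 12Q^2 + 3Q^3. Then AVC = 41 - 12Q + 3Q^2 and MC = 41 - 24Q + 9Q^2.
AVC is minimized where dAVC/dQ = -12 + 6Q = 0, at Q = 2; min AVC = 41 - 12·2 + 3·2^2 = ¥29.
With P < min AVC (¥28 < ¥29), every unit sold adds to the loss.
The firm minimizes its loss by shutting down and losing only its fixed cost of ¥300.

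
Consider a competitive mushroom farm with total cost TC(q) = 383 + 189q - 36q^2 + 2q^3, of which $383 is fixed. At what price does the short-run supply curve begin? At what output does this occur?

The firm shuts down when price falls below the minimum of average variable cost. AVC = VC/q = 189 - 36q + 2q^2.
dAVC/dq = -36 + 4q = 0 gives q = 9. min AVC = 189 - 36·9 + 2·9^2 = 27.
So the shutdown price is $27.

$27 per unit, at q = 9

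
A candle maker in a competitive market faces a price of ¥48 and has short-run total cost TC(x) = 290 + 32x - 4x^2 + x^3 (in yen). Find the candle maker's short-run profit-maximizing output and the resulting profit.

Profit = -¥226 at x = 4

AVC = 32 - 4x + x^2 has its minimum ¥28 at x = 2; price ¥48 clears that bar, so the firm operates.
With MC = 32 - 8x + 3x^2, P = MC on the upward-sloping part at x* = 4.
TR = 48·4 = 192. TC = 290 + 128 = 418. Profit = 192 − 418 = -¥226.
That loss of ¥226 beats the ¥290 the firm would lose by shutting down; producing recovers ¥64 of fixed cost.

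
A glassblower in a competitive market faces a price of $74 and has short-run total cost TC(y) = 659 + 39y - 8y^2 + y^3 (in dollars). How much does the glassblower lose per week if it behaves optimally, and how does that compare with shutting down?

Profit = -$365 at y = 7

AVC = 39 - 8y + y^2; min AVC = $23 at y = 4. Since P = $74 ≥ min AVC, the firm produces.
With MC = 39 - 16y + 3y^2, P = MC on the upward-sloping part at y* = 7.
TR = 74·7 = 518. TC = 659 + 224 = 883. Profit = 518 − 883 = -$365.
That loss of $365 beats the $659 the firm would lose by shutting down; producing recovers $294 of fixed cost.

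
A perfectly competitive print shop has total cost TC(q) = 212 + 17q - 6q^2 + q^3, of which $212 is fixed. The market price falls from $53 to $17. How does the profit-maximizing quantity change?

MC = 17 - 12q + 3q^2; the shutdown threshold is min AVC = $8 (at q = 3).
With P = $53 above the shutdown price, P = MC gives q = 6.
At P = $17 ≥ min AVC, set P = MC: q = 4. The firm stays open but cuts output.

Output falls from 6 to 4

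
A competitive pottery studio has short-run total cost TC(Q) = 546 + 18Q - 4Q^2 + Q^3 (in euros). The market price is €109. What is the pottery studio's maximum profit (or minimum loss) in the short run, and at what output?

AVC = 18 - 4Q + Q^2 has its minimum €14 at Q = 2; price €109 clears that bar, so the firm operates.
With MC = 18 - 8Q + 3Q^2, P = MC on the upward-sloping part at Q* = 7.
TR = 109·7 = 763. TC = 546 + 273 = 819. Profit = 763 − 819 = -€56.
That loss of €56 beats the €546 the firm would lose by shutting down; producing recovers €490 of fixed cost.

Profit = -€56 at Q = 7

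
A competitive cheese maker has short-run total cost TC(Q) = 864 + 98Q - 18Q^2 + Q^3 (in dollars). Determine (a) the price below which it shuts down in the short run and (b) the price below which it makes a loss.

Shutdown price = $17; break-even price = $98

Shutdown price = min AVC. AVC = 98 - 18Q + Q^2, with vertex at Q = 9 and minimum $17.
ATC = 864/Q + 98 - 18Q + Q^2. Setting dATC/dQ = −864/Q^2 − 18 + 2Q = 0 gives Q = 12 (since 2·12^3 − 18·12^2 = 864).
min ATC = 864/12 + 98 − 18·12 + 12^2 = $98. That is the break-even price.
Between these two prices the firm operates at a loss; above $98 it earns a profit.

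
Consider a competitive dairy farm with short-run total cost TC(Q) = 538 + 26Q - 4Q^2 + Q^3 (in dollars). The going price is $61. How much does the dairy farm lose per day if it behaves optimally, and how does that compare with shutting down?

AVC = 26 - 4Q + Q^2; min AVC = $22 at Q = 2. Since P = $61 ≥ min AVC, the firm produces.
With MC = 26 - 8Q + 3Q^2, P = MC on the upward-sloping part at Q* = 5.
TR = 61·5 = 305. TC = 538 + 155 = 693. Profit = 305 − 693 = -$388.
By producing, the firm covers all variable cost plus $150 of fixed cost; shutting down would lose the full $538.

Profit = -$388 at Q = 5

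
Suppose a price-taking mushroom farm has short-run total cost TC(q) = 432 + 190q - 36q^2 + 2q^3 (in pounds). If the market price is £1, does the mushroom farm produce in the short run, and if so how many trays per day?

Strip out fixed cost: VC = 190q - 36q^2 + 2q^3. Then AVC = 190 - 36q + 2q^2 and MC = 190 - 72q + 6q^2.
The AVC parabola has its vertex at q = 36/4 = 9, where AVC = 190 - 36·9 + 2·9^2 = £28.
P = £1 lies below min AVC = £28; no output level covers variable cost.
The firm minimizes its loss by shutting down and losing only its fixed cost of £432.

Shut down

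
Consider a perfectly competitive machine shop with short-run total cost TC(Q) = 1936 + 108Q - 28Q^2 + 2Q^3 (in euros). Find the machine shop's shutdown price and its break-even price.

Shutdown price = €10; break-even price = €218

Shutdown price = min AVC. AVC = 108 - 28Q + 2Q^2, with vertex at Q = 7 and minimum €10.
ATC = 1936/Q + 108 - 28Q + 2Q^2. Setting dATC/dQ = −1936/Q^2 − 28 + 4Q = 0 gives Q = 11 (since 4·11^3 − 28·11^2 = 1936).
min ATC = 1936/11 + 108 − 28·11 + 2·11^2 = €218. That is the break-even price.
Between these two prices the firm operates at a loss; above €218 it earns a profit.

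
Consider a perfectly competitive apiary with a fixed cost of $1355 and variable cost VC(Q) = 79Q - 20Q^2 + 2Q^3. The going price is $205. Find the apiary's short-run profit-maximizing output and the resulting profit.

Profit = -$59 at Q = 9

AVC = 79 - 20Q + 2Q^2; min AVC = $29 at Q = 5. Since P = $205 ≥ min AVC, the firm produces.
With MC = 79 - 40Q + 6Q^2, P = MC on the upward-sloping part at Q* = 9.
TR = 205·9 = 1845. TC = 1355 + 549 = 1904. Profit = 1845 − 1904 = -$59.
By producing, the firm covers all variable cost plus $1296 of fixed cost; shutting down would lose the full $1355.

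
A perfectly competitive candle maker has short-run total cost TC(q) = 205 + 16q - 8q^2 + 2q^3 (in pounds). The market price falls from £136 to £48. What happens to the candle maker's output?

Output falls from 6 to 4

MC = 16 - 16q + 6q^2; the shutdown threshold is min AVC = £8 (at q = 2).
With P = £136 above the shutdown price, P = MC gives q = 6.
At P = £48 ≥ min AVC, set P = MC: q = 4. The firm stays open but cuts output.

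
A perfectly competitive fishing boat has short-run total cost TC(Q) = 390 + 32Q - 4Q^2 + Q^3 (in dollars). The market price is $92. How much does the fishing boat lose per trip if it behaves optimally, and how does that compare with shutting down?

Profit = -$102 at Q = 6

AVC = 32 - 4Q + Q^2 has its minimum $28 at Q = 2; price $92 clears that bar, so the firm operates.
MC = 32 - 8Q + 3Q^2. Setting P = MC and taking the root on the rising branch gives Q* = 6.
TR = 92·6 = 552. TC = 390 + 264 = 654. Profit = 552 − 654 = -$102.
Shutting down would mean losing the fixed cost of $390, so operating at a loss of $102 is better by $288.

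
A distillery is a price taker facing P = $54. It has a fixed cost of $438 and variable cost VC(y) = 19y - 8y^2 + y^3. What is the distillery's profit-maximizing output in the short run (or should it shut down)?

Produce at y = 7

From TC, MC = TC'(y) = 19 - 16y + 3y^2 and AVC = VC/y = 19 - 8y + y^2.
AVC hits its minimum where MC = AVC, at y = 4, giving min AVC = 19 - 8·4 + 4^2 = $3.
P = $54 exceeds min AVC = $3, so the firm stays open.
Solving P = MC: -35 - 16y + 3y^2 = 0 ⇒ y = -5/3 or 7. On the upward-sloping branch, y* = 7.
Check: AVC at y = 7 is $12 ≤ P, so revenue covers variable cost.
Profit = P·y − TC = 54·7 − 522 = -$144, a loss, but smaller than the $438 fixed cost the firm would lose by shutting down.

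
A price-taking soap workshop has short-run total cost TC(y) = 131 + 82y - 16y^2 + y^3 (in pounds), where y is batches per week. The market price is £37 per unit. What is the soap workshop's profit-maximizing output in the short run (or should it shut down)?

From TC, MC = TC'(y) = 82 - 32y + 3y^2 and AVC = VC/y = 82 - 16y + y^2.
AVC hits its minimum where MC = AVC, at y = 8, giving min AVC = 82 - 16·8 + 8^2 = £18.
Because £37 ≥ £18, revenue can cover variable cost; the firm operates.
Solving P = MC: 45 - 32y + 3y^2 = 0 ⇒ y = 5/3 or 9. On the upward-sloping branch, y* = 9.
Check: AVC at y = 9 is £19 ≤ P, so revenue covers variable cost.
Profit = P·y − TC = 37·9 − 302 = £31.

Produce at y = 9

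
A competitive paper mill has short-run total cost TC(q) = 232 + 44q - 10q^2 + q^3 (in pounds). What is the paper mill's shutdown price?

Short-run supply begins at min AVC. From VC = 44q - 10q^2 + q^3, AVC = 44 - 10q + q^2.
At the minimum of AVC, MC = AVC. MC = 44 - 20q + 3q^2; setting MC = AVC gives 2q^2 - 10q = 0, so q = 5. min AVC = 19.
So the shutdown price is £19.

£19 per unit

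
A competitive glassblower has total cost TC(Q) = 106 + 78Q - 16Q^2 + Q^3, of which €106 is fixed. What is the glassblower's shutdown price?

€14 per unit

The firm shuts down when price falls below the minimum of average variable cost. AVC = VC/Q = 78 - 16Q + Q^2.
dAVC/dQ = -16 + 2Q = 0 gives Q = 8. min AVC = 78 - 16·8 + 8^2 = 14.
For P < €14 the firm produces nothing.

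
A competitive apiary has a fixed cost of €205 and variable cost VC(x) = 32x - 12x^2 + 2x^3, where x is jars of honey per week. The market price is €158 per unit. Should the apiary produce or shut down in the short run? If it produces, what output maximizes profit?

From TC, MC = TC'(x) = 32 - 24x + 6x^2 and AVC = VC/x = 32 - 12x + 2x^2.
AVC is minimized where dAVC/dx = -12 + 4x = 0, at x = 3; min AVC = 32 - 12·3 + 2·3^2 = €14.
P = €158 exceeds min AVC = €14, so the firm stays open.
Set P = MC: 158 = 32 - 24x + 6x^2 → -126 - 24x + 6x^2 = 0. The roots are x = -3 and x = 7; the profit-maximizing output is on the rising part of MC, so x* = 7.
Check: AVC at x = 7 is €46 ≤ P, so revenue covers variable cost.
Profit = P·x − TC = 158·7 − 527 = €579.

Produce at x = 7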